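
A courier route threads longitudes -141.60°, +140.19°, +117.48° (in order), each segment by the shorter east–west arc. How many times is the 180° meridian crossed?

Leg 1: -141.60° → +140.19°, shortest Δλ = -78.21° (west) — crosses 180°.
Leg 2: +140.19° → +117.48°, shortest Δλ = -22.71° (west) — does not cross 180°.
Total crossings: 1.

1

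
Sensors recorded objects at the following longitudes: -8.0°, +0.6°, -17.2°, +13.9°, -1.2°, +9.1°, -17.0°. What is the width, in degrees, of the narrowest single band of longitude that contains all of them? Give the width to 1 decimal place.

31.1°

Sort the longitudes: -17.2°, -17.0°, -8.0°, -1.2°, +0.6°, +9.1°, +13.9°.
Eastward gaps between consecutive values (wrapping around): 0.2°, 9.0°, 6.8°, 1.8°, 8.5°, 4.8°, 328.9°.
Largest gap = 328.9° ⇒ minimal covering band is its complement: 360° − 328.9° = 31.1°.
Band runs from -17.2° eastward to +13.9°.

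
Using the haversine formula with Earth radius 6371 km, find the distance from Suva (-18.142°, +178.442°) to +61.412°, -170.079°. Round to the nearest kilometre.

8905 km

Δλ = -170.079 − 178.442 = -348.521°; wrapped into (−180°, 180°]: 11.479°.
Δφ = 61.412 − -18.142 = 79.554°.
a = sin²(Δφ/2) + cos φ₁ · cos φ₂ · sin²(Δλ/2) = 0.413893.
c = 2·atan2(√a, √(1−a)) = 1.39772 rad → d = 6371·c ≈ 8904.88 km.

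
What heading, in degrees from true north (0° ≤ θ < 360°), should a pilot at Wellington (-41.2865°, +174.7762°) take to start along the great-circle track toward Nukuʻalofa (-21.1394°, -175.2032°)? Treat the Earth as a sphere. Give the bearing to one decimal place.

Δλ = -175.2032 − 174.7762 = -349.9794°; wrapped into (−180°, 180°]: 10.0206°.
θ = atan2( sin Δλ · cos φ₂ , cos φ₁ · sin φ₂ − sin φ₁ · cos φ₂ · cos Δλ )
  = atan2(0.16229, 0.33504) = 25.845° → normalised to [0°, 360°): 25.845°.

25.8°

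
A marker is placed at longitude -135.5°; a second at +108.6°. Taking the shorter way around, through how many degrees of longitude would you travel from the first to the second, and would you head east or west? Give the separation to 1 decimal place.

115.9° west

Raw difference: 108.6 − -135.5 = 244.1°.
Normalise into (−180°, 180°]: 244.1° − 360° = -115.9°.
Negative ⇒ the second point lies to the west; separation 115.9°.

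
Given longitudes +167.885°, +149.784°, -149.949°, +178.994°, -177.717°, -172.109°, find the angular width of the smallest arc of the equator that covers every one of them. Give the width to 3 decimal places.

Sort the longitudes: -177.717°, -172.109°, -149.949°, +149.784°, +167.885°, +178.994°.
Eastward gaps between consecutive values (wrapping around): 5.608°, 22.160°, 299.733°, 18.101°, 11.109°, 3.289°.
Largest gap = 299.733° ⇒ minimal covering band is its complement: 360° − 299.733° = 60.267°.
Band runs from +149.784° eastward to -149.949°, crossing the antimeridian.

60.267°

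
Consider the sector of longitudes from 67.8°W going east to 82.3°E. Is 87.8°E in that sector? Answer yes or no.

Band width going east from -67.8° to +82.3°: ((82.3 − -67.8) mod 360) = 150.1°.
Offset of +87.8° east of the west edge: ((87.8 − -67.8) mod 360) = 155.6°.
155.6° > 150.1° ⇒ outside.

No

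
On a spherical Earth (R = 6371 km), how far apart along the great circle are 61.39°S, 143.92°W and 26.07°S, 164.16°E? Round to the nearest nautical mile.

Δλ = 164.16 − -143.92 = 308.08°; wrapped into (−180°, 180°]: -51.92°.
Δφ = -26.07 − -61.39 = 35.32°.
a = sin²(Δφ/2) + cos φ₁ · cos φ₂ · sin²(Δλ/2) = 0.174453.
c = 2·atan2(√a, √(1−a)) = 0.86177 rad → d = 6371·c ≈ 5490.34 km ≈ 2964.55 nmi.

2965 nmi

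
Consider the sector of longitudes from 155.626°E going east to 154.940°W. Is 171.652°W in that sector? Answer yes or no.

Band width going east from +155.626° to -154.940°: ((-154.940 − 155.626) mod 360) = 49.434°.
Offset of -171.652° east of the west edge: ((-171.652 − 155.626) mod 360) = 32.722°.
32.722° ≤ 49.434° ⇒ inside.

Yes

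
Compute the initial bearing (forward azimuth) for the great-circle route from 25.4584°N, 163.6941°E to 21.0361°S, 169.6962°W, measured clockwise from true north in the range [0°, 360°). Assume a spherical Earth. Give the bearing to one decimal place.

Δλ = -169.6962 − 163.6941 = -333.3903°; wrapped into (−180°, 180°]: 26.6097°.
θ = atan2( sin Δλ · cos φ₂ , cos φ₁ · sin φ₂ − sin φ₁ · cos φ₂ · cos Δλ )
  = atan2(0.41806, -0.68281) = 148.522° → normalised to [0°, 360°): 148.522°.

148.5°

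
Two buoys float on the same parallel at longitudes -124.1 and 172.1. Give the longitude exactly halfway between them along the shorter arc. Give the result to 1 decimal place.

Signed shortest Δλ from -124.1° to +172.1° is -63.8°.
Midpoint longitude = -124.1° + (-63.8°)/2 = -124.1° − 31.9° = -156.0°.
(The naïve average (-124.1 + +172.1)/2 = 24.0° is on the wrong side of the globe.)

-156.0°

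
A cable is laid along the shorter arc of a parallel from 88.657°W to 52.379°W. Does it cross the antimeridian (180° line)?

No

Signed shortest Δλ = ((-52.379 − -88.657 + 180) mod 360) − 180 = 36.278°.
Going east by 36.278° from -88.657° reaches -52.379° without touching 180°.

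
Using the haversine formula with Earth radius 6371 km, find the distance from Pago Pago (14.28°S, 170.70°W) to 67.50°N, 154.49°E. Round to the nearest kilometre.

9519 km

Δλ = 154.49 − -170.70 = 325.19°; wrapped into (−180°, 180°]: -34.81°.
Δφ = 67.50 − -14.28 = 81.78°.
a = sin²(Δφ/2) + cos φ₁ · cos φ₂ · sin²(Δλ/2) = 0.461695.
c = 2·atan2(√a, √(1−a)) = 1.49411 rad → d = 6371·c ≈ 9518.99 km.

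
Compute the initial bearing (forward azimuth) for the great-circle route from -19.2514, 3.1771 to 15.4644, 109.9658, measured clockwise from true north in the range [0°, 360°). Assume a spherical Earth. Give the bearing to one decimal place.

80.2°

Δλ = 109.9658 − 3.1771 = 106.7887°.
θ = atan2( sin Δλ · cos φ₂ , cos φ₁ · sin φ₂ − sin φ₁ · cos φ₂ · cos Δλ )
  = atan2(0.92272, 0.15994) = 80.166° → normalised to [0°, 360°): 80.166°.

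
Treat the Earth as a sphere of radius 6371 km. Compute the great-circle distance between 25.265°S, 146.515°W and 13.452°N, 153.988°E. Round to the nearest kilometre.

Δλ = 153.988 − -146.515 = 300.503°; wrapped into (−180°, 180°]: -59.497°.
Δφ = 13.452 − -25.265 = 38.717°.
a = sin²(Δφ/2) + cos φ₁ · cos φ₂ · sin²(Δλ/2) = 0.326426.
c = 2·atan2(√a, √(1−a)) = 1.21627 rad → d = 6371·c ≈ 7748.84 km.

7749 km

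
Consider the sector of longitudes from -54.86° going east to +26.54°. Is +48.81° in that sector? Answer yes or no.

No

Band width going east from -54.86° to +26.54°: ((26.54 − -54.86) mod 360) = 81.40°.
Offset of +48.81° east of the west edge: ((48.81 − -54.86) mod 360) = 103.67°.
103.67° > 81.40° ⇒ outside.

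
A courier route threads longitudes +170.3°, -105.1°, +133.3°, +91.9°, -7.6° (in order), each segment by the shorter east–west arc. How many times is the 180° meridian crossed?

2

Leg 1: +170.3° → -105.1°, shortest Δλ = 84.6° (east) — crosses 180°.
Leg 2: -105.1° → +133.3°, shortest Δλ = -121.6° (west) — crosses 180°.
Leg 3: +133.3° → +91.9°, shortest Δλ = -41.4° (west) — does not cross 180°.
Leg 4: +91.9° → -7.6°, shortest Δλ = -99.5° (west) — does not cross 180°.
Total crossings: 2.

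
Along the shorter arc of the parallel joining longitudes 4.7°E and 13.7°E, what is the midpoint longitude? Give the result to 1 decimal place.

9.2°E

Signed shortest Δλ from +4.7° to +13.7° is +9.0°.
Midpoint longitude = +4.7° + (+9.0°)/2 = +4.7° + 4.5° = +9.2°.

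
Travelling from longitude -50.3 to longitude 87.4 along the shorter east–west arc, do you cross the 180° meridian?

Signed shortest Δλ = ((87.4 − -50.3 + 180) mod 360) − 180 = 137.7°.
Going east by 137.7° from -50.3° reaches +87.4° without touching 180°.

No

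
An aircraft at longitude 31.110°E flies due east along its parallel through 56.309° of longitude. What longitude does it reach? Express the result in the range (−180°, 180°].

Start at +31.110°; shift +56.309° → +87.419°.
+87.419° already lies in (−180°, 180°].

87.419°E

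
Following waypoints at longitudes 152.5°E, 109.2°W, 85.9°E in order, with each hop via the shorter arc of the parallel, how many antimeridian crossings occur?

Leg 1: +152.5° → -109.2°, shortest Δλ = 98.3° (east) — crosses 180°.
Leg 2: -109.2° → +85.9°, shortest Δλ = -164.9° (west) — crosses 180°.
Total crossings: 2.

2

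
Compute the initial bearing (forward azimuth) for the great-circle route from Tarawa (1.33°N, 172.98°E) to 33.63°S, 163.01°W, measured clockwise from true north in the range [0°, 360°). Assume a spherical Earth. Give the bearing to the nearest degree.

Δλ = -163.01 − 172.98 = -335.99°; wrapped into (−180°, 180°]: 24.01°.
θ = atan2( sin Δλ · cos φ₂ , cos φ₁ · sin φ₂ − sin φ₁ · cos φ₂ · cos Δλ )
  = atan2(0.33879, -0.57133) = 149.332° → normalised to [0°, 360°): 149.332°.

149°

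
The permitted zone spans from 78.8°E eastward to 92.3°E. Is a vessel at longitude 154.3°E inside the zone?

Band width going east from +78.8° to +92.3°: ((92.3 − 78.8) mod 360) = 13.5°.
Offset of +154.3° east of the west edge: ((154.3 − 78.8) mod 360) = 75.5°.
75.5° > 13.5° ⇒ outside.

No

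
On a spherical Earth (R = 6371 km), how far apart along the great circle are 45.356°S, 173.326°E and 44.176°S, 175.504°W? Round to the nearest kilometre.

Δλ = -175.504 − 173.326 = -348.830°; wrapped into (−180°, 180°]: 11.170°.
Δφ = -44.176 − -45.356 = 1.180°.
a = sin²(Δφ/2) + cos φ₁ · cos φ₂ · sin²(Δλ/2) = 0.004880.
c = 2·atan2(√a, √(1−a)) = 0.13982 rad → d = 6371·c ≈ 890.80 km.

891 km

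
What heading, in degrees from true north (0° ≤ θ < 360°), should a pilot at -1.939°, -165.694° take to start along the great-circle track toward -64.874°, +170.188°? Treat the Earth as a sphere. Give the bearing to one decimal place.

Δλ = 170.188 − -165.694 = 335.882°; wrapped into (−180°, 180°]: -24.118°.
θ = atan2( sin Δλ · cos φ₂ , cos φ₁ · sin φ₂ − sin φ₁ · cos φ₂ · cos Δλ )
  = atan2(-0.17350, -0.89175) = -168.990° → normalised to [0°, 360°): 191.010°.

191.0°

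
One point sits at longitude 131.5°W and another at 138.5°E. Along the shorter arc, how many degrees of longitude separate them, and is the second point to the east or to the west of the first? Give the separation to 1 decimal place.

Raw difference: 138.5 − -131.5 = 270.0°.
Normalise into (−180°, 180°]: 270.0° − 360° = -90.0°.
Negative ⇒ the second point lies to the west; separation 90.0°.

90.0° west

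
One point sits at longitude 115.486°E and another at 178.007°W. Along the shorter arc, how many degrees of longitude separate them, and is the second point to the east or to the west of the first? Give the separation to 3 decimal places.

66.507° east

Raw difference: -178.007 − 115.486 = -293.493°.
Normalise into (−180°, 180°]: -293.493° + 360° = 66.507°.
Positive ⇒ the second point lies to the east; separation 66.507°.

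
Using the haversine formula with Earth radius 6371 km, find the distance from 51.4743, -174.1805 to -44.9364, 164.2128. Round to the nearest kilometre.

10919 km

Δλ = 164.2128 − -174.1805 = 338.3933°; wrapped into (−180°, 180°]: -21.6067°.
Δφ = -44.9364 − 51.4743 = -96.4107°.
a = sin²(Δφ/2) + cos φ₁ · cos φ₂ · sin²(Δλ/2) = 0.571318.
c = 2·atan2(√a, √(1−a)) = 1.71392 rad → d = 6371·c ≈ 10919.39 km.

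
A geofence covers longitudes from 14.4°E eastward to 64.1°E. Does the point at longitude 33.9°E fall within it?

Band width going east from +14.4° to +64.1°: ((64.1 − 14.4) mod 360) = 49.7°.
Offset of +33.9° east of the west edge: ((33.9 − 14.4) mod 360) = 19.5°.
19.5° ≤ 49.7° ⇒ inside.

Yes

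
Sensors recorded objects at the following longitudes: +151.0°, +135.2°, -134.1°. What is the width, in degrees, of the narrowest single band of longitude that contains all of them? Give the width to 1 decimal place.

Sort the longitudes: -134.1°, +135.2°, +151.0°.
Eastward gaps between consecutive values (wrapping around): 269.3°, 15.8°, 74.9°.
Largest gap = 269.3° ⇒ minimal covering band is its complement: 360° − 269.3° = 90.7°.
Band runs from +135.2° eastward to -134.1°, crossing the antimeridian.

90.7°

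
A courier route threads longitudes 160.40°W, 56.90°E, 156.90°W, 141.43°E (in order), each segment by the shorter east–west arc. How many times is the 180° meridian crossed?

3

Leg 1: -160.40° → +56.90°, shortest Δλ = -142.7° (west) — crosses 180°.
Leg 2: +56.90° → -156.90°, shortest Δλ = 146.2° (east) — crosses 180°.
Leg 3: -156.90° → +141.43°, shortest Δλ = -61.67° (west) — crosses 180°.
Total crossings: 3.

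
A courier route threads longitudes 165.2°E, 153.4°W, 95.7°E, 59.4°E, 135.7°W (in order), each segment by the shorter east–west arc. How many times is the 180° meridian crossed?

Leg 1: +165.2° → -153.4°, shortest Δλ = 41.4° (east) — crosses 180°.
Leg 2: -153.4° → +95.7°, shortest Δλ = -110.9° (west) — crosses 180°.
Leg 3: +95.7° → +59.4°, shortest Δλ = -36.3° (west) — does not cross 180°.
Leg 4: +59.4° → -135.7°, shortest Δλ = 164.9° (east) — crosses 180°.
Total crossings: 3.

3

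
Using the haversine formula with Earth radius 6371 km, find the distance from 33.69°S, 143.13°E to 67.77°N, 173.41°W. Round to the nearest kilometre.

Δλ = -173.41 − 143.13 = -316.54°; wrapped into (−180°, 180°]: 43.46°.
Δφ = 67.77 − -33.69 = 101.46°.
a = sin²(Δφ/2) + cos φ₁ · cos φ₂ · sin²(Δλ/2) = 0.642490.
c = 2·atan2(√a, √(1−a)) = 1.85978 rad → d = 6371·c ≈ 11848.68 km.

11849 km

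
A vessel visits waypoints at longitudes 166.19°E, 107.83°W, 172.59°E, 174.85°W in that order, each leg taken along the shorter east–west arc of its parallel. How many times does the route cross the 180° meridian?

Leg 1: +166.19° → -107.83°, shortest Δλ = 85.98° (east) — crosses 180°.
Leg 2: -107.83° → +172.59°, shortest Δλ = -79.58° (west) — crosses 180°.
Leg 3: +172.59° → -174.85°, shortest Δλ = 12.56° (east) — crosses 180°.
Total crossings: 3.

3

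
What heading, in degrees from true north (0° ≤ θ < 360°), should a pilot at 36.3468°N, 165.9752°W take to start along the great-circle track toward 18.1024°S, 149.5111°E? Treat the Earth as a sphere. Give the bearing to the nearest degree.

226°

Δλ = 149.5111 − -165.9752 = 315.4863°; wrapped into (−180°, 180°]: -44.5137°.
θ = atan2( sin Δλ · cos φ₂ , cos φ₁ · sin φ₂ − sin φ₁ · cos φ₂ · cos Δλ )
  = atan2(-0.66638, -0.65197) = -134.374° → normalised to [0°, 360°): 225.626°.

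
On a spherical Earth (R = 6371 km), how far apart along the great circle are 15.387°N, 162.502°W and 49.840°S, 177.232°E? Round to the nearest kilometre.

Δλ = 177.232 − -162.502 = 339.734°; wrapped into (−180°, 180°]: -20.266°.
Δφ = -49.840 − 15.387 = -65.227°.
a = sin²(Δφ/2) + cos φ₁ · cos φ₂ · sin²(Δλ/2) = 0.309734.
c = 2·atan2(√a, √(1−a)) = 1.18043 rad → d = 6371·c ≈ 7520.49 km.

7520 km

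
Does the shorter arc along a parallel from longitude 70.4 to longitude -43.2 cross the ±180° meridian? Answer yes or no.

Signed shortest Δλ = ((-43.2 − 70.4 + 180) mod 360) − 180 = -113.6°.
Going west by 113.6° from +70.4° reaches -43.2° without touching 180°.

No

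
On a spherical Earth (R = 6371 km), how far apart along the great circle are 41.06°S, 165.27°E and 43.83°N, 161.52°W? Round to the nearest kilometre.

Δλ = -161.52 − 165.27 = -326.79°; wrapped into (−180°, 180°]: 33.21°.
Δφ = 43.83 − -41.06 = 84.89°.
a = sin²(Δφ/2) + cos φ₁ · cos φ₂ · sin²(Δλ/2) = 0.499888.
c = 2·atan2(√a, √(1−a)) = 1.57057 rad → d = 6371·c ≈ 10006.12 km.

10006 km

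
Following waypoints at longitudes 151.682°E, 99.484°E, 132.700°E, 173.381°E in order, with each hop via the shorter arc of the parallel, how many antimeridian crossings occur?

Leg 1: +151.682° → +99.484°, shortest Δλ = -52.198° (west) — does not cross 180°.
Leg 2: +99.484° → +132.700°, shortest Δλ = 33.216° (east) — does not cross 180°.
Leg 3: +132.700° → +173.381°, shortest Δλ = 40.681° (east) — does not cross 180°.
Total crossings: 0.

0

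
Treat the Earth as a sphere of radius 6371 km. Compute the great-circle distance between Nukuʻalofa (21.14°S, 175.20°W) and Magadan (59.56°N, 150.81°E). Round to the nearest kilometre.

Δλ = 150.81 − -175.20 = 326.01°; wrapped into (−180°, 180°]: -33.99°.
Δφ = 59.56 − -21.14 = 80.70°.
a = sin²(Δφ/2) + cos φ₁ · cos φ₂ · sin²(Δλ/2) = 0.459568.
c = 2·atan2(√a, √(1−a)) = 1.48984 rad → d = 6371·c ≈ 9491.80 km.

9492 km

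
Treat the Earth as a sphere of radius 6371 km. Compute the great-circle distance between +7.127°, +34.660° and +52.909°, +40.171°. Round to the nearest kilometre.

5115 km

Δλ = 40.171 − 34.660 = 5.511°.
Δφ = 52.909 − 7.127 = 45.782°.
a = sin²(Δφ/2) + cos φ₁ · cos φ₂ · sin²(Δλ/2) = 0.152688.
c = 2·atan2(√a, √(1−a)) = 0.80290 rad → d = 6371·c ≈ 5115.27 km.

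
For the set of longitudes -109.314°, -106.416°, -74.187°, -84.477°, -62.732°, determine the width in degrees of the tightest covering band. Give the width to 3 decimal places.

46.582°

Sort the longitudes: -109.314°, -106.416°, -84.477°, -74.187°, -62.732°.
Eastward gaps between consecutive values (wrapping around): 2.898°, 21.939°, 10.290°, 11.455°, 313.418°.
Largest gap = 313.418° ⇒ minimal covering band is its complement: 360° − 313.418° = 46.582°.
Band runs from -109.314° eastward to -62.732°.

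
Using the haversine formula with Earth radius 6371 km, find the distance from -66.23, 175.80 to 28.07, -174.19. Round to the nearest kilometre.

10520 km

Δλ = -174.19 − 175.80 = -349.99°; wrapped into (−180°, 180°]: 10.01°.
Δφ = 28.07 − -66.23 = 94.30°.
a = sin²(Δφ/2) + cos φ₁ · cos φ₂ · sin²(Δλ/2) = 0.540196.
c = 2·atan2(√a, √(1−a)) = 1.65128 rad → d = 6371·c ≈ 10520.28 km.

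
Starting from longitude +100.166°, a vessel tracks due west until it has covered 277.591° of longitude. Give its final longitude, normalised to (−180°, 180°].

-177.425°

Start at +100.166°; shift −277.591° → -177.425°.
-177.425° already lies in (−180°, 180°].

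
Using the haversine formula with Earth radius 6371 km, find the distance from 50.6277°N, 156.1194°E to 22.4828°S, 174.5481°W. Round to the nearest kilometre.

8625 km

Δλ = -174.5481 − 156.1194 = -330.6675°; wrapped into (−180°, 180°]: 29.3325°.
Δφ = -22.4828 − 50.6277 = -73.1105°.
a = sin²(Δφ/2) + cos φ₁ · cos φ₂ · sin²(Δλ/2) = 0.392311.
c = 2·atan2(√a, √(1−a)) = 1.35372 rad → d = 6371·c ≈ 8624.53 km.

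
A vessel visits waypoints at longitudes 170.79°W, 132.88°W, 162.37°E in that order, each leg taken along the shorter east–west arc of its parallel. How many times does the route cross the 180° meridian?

Leg 1: -170.79° → -132.88°, shortest Δλ = 37.91° (east) — does not cross 180°.
Leg 2: -132.88° → +162.37°, shortest Δλ = -64.75° (west) — crosses 180°.
Total crossings: 1.

1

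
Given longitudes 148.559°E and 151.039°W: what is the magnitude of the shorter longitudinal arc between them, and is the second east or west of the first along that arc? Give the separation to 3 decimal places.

60.402° east

Raw difference: -151.039 − 148.559 = -299.598°.
Normalise into (−180°, 180°]: -299.598° + 360° = 60.402°.
Positive ⇒ the second point lies to the east; separation 60.402°.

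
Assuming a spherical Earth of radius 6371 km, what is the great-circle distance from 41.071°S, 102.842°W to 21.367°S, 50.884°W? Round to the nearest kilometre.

5313 km

Δλ = -50.884 − -102.842 = 51.958°.
Δφ = -21.367 − -41.071 = 19.704°.
a = sin²(Δφ/2) + cos φ₁ · cos φ₂ · sin²(Δλ/2) = 0.163992.
c = 2·atan2(√a, √(1−a)) = 0.83387 rad → d = 6371·c ≈ 5312.57 km.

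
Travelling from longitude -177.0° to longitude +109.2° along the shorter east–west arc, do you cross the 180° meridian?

Naïve |109.2 − -177.0| = 286.2° > 180°, so the shorter arc goes the other way round — across 180°.
Signed shortest Δλ = ((109.2 − -177.0 + 180) mod 360) − 180 = -73.8°.
Going west by 73.8° from -177.0° passes through 180° before reaching +109.2°.

Yes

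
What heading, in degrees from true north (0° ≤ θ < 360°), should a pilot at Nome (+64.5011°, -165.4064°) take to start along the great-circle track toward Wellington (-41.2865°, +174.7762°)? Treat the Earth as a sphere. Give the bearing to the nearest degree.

195°

Δλ = 174.7762 − -165.4064 = 340.1826°; wrapped into (−180°, 180°]: -19.8174°.
θ = atan2( sin Δλ · cos φ₂ , cos φ₁ · sin φ₂ − sin φ₁ · cos φ₂ · cos Δλ )
  = atan2(-0.25475, -0.92211) = -164.556° → normalised to [0°, 360°): 195.444°.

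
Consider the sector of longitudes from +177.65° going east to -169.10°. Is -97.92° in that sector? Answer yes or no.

Band width going east from +177.65° to -169.10°: ((-169.10 − 177.65) mod 360) = 13.25°.
Offset of -97.92° east of the west edge: ((-97.92 − 177.65) mod 360) = 84.43°.
84.43° > 13.25° ⇒ outside.

No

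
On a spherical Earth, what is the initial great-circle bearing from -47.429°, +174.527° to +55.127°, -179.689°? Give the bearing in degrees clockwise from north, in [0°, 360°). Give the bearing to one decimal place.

Δλ = -179.689 − 174.527 = -354.216°; wrapped into (−180°, 180°]: 5.784°.
θ = atan2( sin Δλ · cos φ₂ , cos φ₁ · sin φ₂ − sin φ₁ · cos φ₂ · cos Δλ )
  = atan2(0.05762, 0.97394) = 3.386° → normalised to [0°, 360°): 3.386°.

3.4°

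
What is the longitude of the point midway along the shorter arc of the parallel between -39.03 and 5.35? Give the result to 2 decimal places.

Signed shortest Δλ from -39.03° to +5.35° is +44.38°.
Midpoint longitude = -39.03° + (+44.38°)/2 = -39.03° + 22.19° = -16.84°.

-16.84°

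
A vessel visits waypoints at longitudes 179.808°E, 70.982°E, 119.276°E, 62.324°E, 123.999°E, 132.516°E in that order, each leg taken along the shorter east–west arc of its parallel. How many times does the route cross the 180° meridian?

0

Leg 1: +179.808° → +70.982°, shortest Δλ = -108.826° (west) — does not cross 180°.
Leg 2: +70.982° → +119.276°, shortest Δλ = 48.294° (east) — does not cross 180°.
Leg 3: +119.276° → +62.324°, shortest Δλ = -56.952° (west) — does not cross 180°.
Leg 4: +62.324° → +123.999°, shortest Δλ = 61.675° (east) — does not cross 180°.
Leg 5: +123.999° → +132.516°, shortest Δλ = 8.517° (east) — does not cross 180°.
Total crossings: 0.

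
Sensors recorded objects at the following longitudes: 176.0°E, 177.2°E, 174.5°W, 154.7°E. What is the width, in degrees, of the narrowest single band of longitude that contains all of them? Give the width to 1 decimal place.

Sort the longitudes: -174.5°, +154.7°, +176.0°, +177.2°.
Eastward gaps between consecutive values (wrapping around): 329.2°, 21.3°, 1.2°, 8.3°.
Largest gap = 329.2° ⇒ minimal covering band is its complement: 360° − 329.2° = 30.8°.
Band runs from +154.7° eastward to -174.5°, crossing the antimeridian.

30.8°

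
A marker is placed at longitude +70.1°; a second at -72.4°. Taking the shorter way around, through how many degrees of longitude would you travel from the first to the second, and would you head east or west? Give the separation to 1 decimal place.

Raw difference: -72.4 − 70.1 = -142.5°.
Normalise into (−180°, 180°]: -142.5° stays -142.5°.
Negative ⇒ the second point lies to the west; separation 142.5°.

142.5° west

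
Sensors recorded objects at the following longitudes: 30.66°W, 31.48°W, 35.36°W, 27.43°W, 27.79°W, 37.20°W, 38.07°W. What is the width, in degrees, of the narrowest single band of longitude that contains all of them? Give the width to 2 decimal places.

10.64°

Sort the longitudes: -38.07°, -37.20°, -35.36°, -31.48°, -30.66°, -27.79°, -27.43°.
Eastward gaps between consecutive values (wrapping around): 0.87°, 1.84°, 3.88°, 0.82°, 2.87°, 0.36°, 349.36°.
Largest gap = 349.36° ⇒ minimal covering band is its complement: 360° − 349.36° = 10.64°.
Band runs from -38.07° eastward to -27.43°.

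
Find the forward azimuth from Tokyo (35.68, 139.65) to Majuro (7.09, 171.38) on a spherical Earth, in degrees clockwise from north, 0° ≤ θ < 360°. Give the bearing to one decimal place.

Δλ = 171.38 − 139.65 = 31.73°.
θ = atan2( sin Δλ · cos φ₂ , cos φ₁ · sin φ₂ − sin φ₁ · cos φ₂ · cos Δλ )
  = atan2(0.52190, -0.39203) = 126.913° → normalised to [0°, 360°): 126.913°.

126.9°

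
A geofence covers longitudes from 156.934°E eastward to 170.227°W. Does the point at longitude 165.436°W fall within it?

Band width going east from +156.934° to -170.227°: ((-170.227 − 156.934) mod 360) = 32.839°.
Offset of -165.436° east of the west edge: ((-165.436 − 156.934) mod 360) = 37.630°.
37.630° > 32.839° ⇒ outside.

No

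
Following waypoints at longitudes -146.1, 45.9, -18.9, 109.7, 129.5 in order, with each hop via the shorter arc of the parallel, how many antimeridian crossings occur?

1

Leg 1: -146.1° → +45.9°, shortest Δλ = -168.0° (west) — crosses 180°.
Leg 2: +45.9° → -18.9°, shortest Δλ = -64.8° (west) — does not cross 180°.
Leg 3: -18.9° → +109.7°, shortest Δλ = 128.6° (east) — does not cross 180°.
Leg 4: +109.7° → +129.5°, shortest Δλ = 19.8° (east) — does not cross 180°.
Total crossings: 1.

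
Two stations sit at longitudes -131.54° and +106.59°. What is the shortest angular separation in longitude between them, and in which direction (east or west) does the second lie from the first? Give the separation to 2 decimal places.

121.87° west

Raw difference: 106.59 − -131.54 = 238.13°.
Normalise into (−180°, 180°]: 238.13° − 360° = -121.87°.
Negative ⇒ the second point lies to the west; separation 121.87°.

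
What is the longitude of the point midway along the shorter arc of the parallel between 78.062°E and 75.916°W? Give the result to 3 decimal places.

1.073°E

Signed shortest Δλ from +78.062° to -75.916° is -153.978°.
Midpoint longitude = +78.062° + (-153.978°)/2 = +78.062° − 76.989° = +1.073°.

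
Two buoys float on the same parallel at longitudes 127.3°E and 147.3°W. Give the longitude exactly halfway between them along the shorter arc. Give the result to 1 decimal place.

170.0°E

Signed shortest Δλ from +127.3° to -147.3° is +85.4°.
Midpoint longitude = +127.3° + (+85.4°)/2 = +127.3° + 42.7° = +170.0°.
(The naïve average (+127.3 + -147.3)/2 = -10.0° is on the wrong side of the globe.)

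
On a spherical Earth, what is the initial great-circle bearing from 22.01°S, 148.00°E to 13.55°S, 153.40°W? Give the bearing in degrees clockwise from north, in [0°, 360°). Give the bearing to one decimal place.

91.9°

Δλ = -153.40 − 148.00 = -301.40°; wrapped into (−180°, 180°]: 58.60°.
θ = atan2( sin Δλ · cos φ₂ , cos φ₁ · sin φ₂ − sin φ₁ · cos φ₂ · cos Δλ )
  = atan2(0.82979, -0.02740) = 91.891° → normalised to [0°, 360°): 91.891°.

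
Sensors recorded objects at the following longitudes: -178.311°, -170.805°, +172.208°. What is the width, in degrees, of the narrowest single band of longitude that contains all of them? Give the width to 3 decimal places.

16.987°

Sort the longitudes: -178.311°, -170.805°, +172.208°.
Eastward gaps between consecutive values (wrapping around): 7.506°, 343.013°, 9.481°.
Largest gap = 343.013° ⇒ minimal covering band is its complement: 360° − 343.013° = 16.987°.
Band runs from +172.208° eastward to -170.805°, crossing the antimeridian.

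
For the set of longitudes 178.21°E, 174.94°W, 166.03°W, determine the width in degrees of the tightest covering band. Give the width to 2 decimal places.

15.76°

Sort the longitudes: -174.94°, -166.03°, +178.21°.
Eastward gaps between consecutive values (wrapping around): 8.91°, 344.24°, 6.85°.
Largest gap = 344.24° ⇒ minimal covering band is its complement: 360° − 344.24° = 15.76°.
Band runs from +178.21° eastward to -166.03°, crossing the antimeridian.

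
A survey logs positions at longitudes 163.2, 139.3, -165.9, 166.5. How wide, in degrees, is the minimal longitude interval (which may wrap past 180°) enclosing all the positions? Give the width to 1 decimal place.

54.8°

Sort the longitudes: -165.9°, +139.3°, +163.2°, +166.5°.
Eastward gaps between consecutive values (wrapping around): 305.2°, 23.9°, 3.3°, 27.6°.
Largest gap = 305.2° ⇒ minimal covering band is its complement: 360° − 305.2° = 54.8°.
Band runs from +139.3° eastward to -165.9°, crossing the antimeridian.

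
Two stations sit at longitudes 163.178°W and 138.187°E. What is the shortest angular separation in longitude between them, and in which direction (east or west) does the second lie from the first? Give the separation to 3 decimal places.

58.635° west

Raw difference: 138.187 − -163.178 = 301.365°.
Normalise into (−180°, 180°]: 301.365° − 360° = -58.635°.
Negative ⇒ the second point lies to the west; separation 58.635°.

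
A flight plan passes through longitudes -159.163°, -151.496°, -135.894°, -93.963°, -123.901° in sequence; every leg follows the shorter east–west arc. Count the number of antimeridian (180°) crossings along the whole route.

Leg 1: -159.163° → -151.496°, shortest Δλ = 7.667° (east) — does not cross 180°.
Leg 2: -151.496° → -135.894°, shortest Δλ = 15.602° (east) — does not cross 180°.
Leg 3: -135.894° → -93.963°, shortest Δλ = 41.931° (east) — does not cross 180°.
Leg 4: -93.963° → -123.901°, shortest Δλ = -29.938° (west) — does not cross 180°.
Total crossings: 0.

0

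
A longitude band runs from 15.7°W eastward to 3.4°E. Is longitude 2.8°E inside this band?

Yes

Band width going east from -15.7° to +3.4°: ((3.4 − -15.7) mod 360) = 19.1°.
Offset of +2.8° east of the west edge: ((2.8 − -15.7) mod 360) = 18.5°.
18.5° ≤ 19.1° ⇒ inside.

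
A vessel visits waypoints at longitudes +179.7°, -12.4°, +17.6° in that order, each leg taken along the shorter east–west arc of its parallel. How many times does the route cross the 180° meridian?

1

Leg 1: +179.7° → -12.4°, shortest Δλ = 167.9° (east) — crosses 180°.
Leg 2: -12.4° → +17.6°, shortest Δλ = 30.0° (east) — does not cross 180°.
Total crossings: 1.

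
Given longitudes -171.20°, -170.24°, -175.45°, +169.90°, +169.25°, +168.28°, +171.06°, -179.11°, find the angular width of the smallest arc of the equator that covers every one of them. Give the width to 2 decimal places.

Sort the longitudes: -179.11°, -175.45°, -171.20°, -170.24°, +168.28°, +169.25°, +169.90°, +171.06°.
Eastward gaps between consecutive values (wrapping around): 3.66°, 4.25°, 0.96°, 338.52°, 0.97°, 0.65°, 1.16°, 9.83°.
Largest gap = 338.52° ⇒ minimal covering band is its complement: 360° − 338.52° = 21.48°.
Band runs from +168.28° eastward to -170.24°, crossing the antimeridian.

21.48°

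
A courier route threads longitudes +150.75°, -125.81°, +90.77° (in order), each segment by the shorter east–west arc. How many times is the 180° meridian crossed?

2

Leg 1: +150.75° → -125.81°, shortest Δλ = 83.44° (east) — crosses 180°.
Leg 2: -125.81° → +90.77°, shortest Δλ = -143.42° (west) — crosses 180°.
Total crossings: 2.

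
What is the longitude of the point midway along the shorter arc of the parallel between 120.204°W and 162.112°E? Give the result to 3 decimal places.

Signed shortest Δλ from -120.204° to +162.112° is -77.684°.
Midpoint longitude = -120.204° + (-77.684°)/2 = -120.204° − 38.842° = -159.046°.
(The naïve average (-120.204 + +162.112)/2 = 20.954° is on the wrong side of the globe.)

159.046°W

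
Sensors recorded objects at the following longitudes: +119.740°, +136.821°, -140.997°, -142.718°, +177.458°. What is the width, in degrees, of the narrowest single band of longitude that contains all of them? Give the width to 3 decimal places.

Sort the longitudes: -142.718°, -140.997°, +119.740°, +136.821°, +177.458°.
Eastward gaps between consecutive values (wrapping around): 1.721°, 260.737°, 17.081°, 40.637°, 39.824°.
Largest gap = 260.737° ⇒ minimal covering band is its complement: 360° − 260.737° = 99.263°.
Band runs from +119.740° eastward to -140.997°, crossing the antimeridian.

99.263°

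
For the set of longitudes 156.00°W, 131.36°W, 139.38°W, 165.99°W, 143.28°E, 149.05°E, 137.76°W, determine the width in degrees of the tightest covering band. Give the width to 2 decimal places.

85.36°

Sort the longitudes: -165.99°, -156.00°, -139.38°, -137.76°, -131.36°, +143.28°, +149.05°.
Eastward gaps between consecutive values (wrapping around): 9.99°, 16.62°, 1.62°, 6.40°, 274.64°, 5.77°, 44.96°.
Largest gap = 274.64° ⇒ minimal covering band is its complement: 360° − 274.64° = 85.36°.
Band runs from +143.28° eastward to -131.36°, crossing the antimeridian.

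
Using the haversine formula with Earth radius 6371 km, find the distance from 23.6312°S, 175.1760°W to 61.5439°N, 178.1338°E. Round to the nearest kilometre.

9490 km

Δλ = 178.1338 − -175.1760 = 353.3098°; wrapped into (−180°, 180°]: -6.6902°.
Δφ = 61.5439 − -23.6312 = 85.1751°.
a = sin²(Δφ/2) + cos φ₁ · cos φ₂ · sin²(Δλ/2) = 0.459431.
c = 2·atan2(√a, √(1−a)) = 1.48957 rad → d = 6371·c ≈ 9490.04 km.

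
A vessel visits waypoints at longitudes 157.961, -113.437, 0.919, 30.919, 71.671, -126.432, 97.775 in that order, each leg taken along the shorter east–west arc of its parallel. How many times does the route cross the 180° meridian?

3

Leg 1: +157.961° → -113.437°, shortest Δλ = 88.602° (east) — crosses 180°.
Leg 2: -113.437° → +0.919°, shortest Δλ = 114.356° (east) — does not cross 180°.
Leg 3: +0.919° → +30.919°, shortest Δλ = 30.0° (east) — does not cross 180°.
Leg 4: +30.919° → +71.671°, shortest Δλ = 40.752° (east) — does not cross 180°.
Leg 5: +71.671° → -126.432°, shortest Δλ = 161.897° (east) — crosses 180°.
Leg 6: -126.432° → +97.775°, shortest Δλ = -135.793° (west) — crosses 180°.
Total crossings: 3.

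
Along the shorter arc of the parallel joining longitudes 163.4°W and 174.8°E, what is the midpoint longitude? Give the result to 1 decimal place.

174.3°W

Signed shortest Δλ from -163.4° to +174.8° is -21.8°.
Midpoint longitude = -163.4° + (-21.8°)/2 = -163.4° − 10.9° = -174.3°.
(The naïve average (-163.4 + +174.8)/2 = 5.7° is on the wrong side of the globe.)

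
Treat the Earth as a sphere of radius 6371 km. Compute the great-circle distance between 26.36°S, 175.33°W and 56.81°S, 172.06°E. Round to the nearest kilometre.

3532 km

Δλ = 172.06 − -175.33 = 347.39°; wrapped into (−180°, 180°]: -12.61°.
Δφ = -56.81 − -26.36 = -30.45°.
a = sin²(Δφ/2) + cos φ₁ · cos φ₂ · sin²(Δλ/2) = 0.074880.
c = 2·atan2(√a, √(1−a)) = 0.55435 rad → d = 6371·c ≈ 3531.79 km.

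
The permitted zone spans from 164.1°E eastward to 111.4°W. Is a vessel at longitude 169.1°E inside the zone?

Band width going east from +164.1° to -111.4°: ((-111.4 − 164.1) mod 360) = 84.5°.
Offset of +169.1° east of the west edge: ((169.1 − 164.1) mod 360) = 5.0°.
5.0° ≤ 84.5° ⇒ inside.

Yes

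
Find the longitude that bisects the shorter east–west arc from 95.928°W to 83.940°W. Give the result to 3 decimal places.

89.934°W

Signed shortest Δλ from -95.928° to -83.940° is +11.988°.
Midpoint longitude = -95.928° + (+11.988°)/2 = -95.928° + 5.994° = -89.934°.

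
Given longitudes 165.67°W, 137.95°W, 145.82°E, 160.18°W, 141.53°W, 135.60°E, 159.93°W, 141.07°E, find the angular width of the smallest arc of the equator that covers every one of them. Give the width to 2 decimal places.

86.45°

Sort the longitudes: -165.67°, -160.18°, -159.93°, -141.53°, -137.95°, +135.60°, +141.07°, +145.82°.
Eastward gaps between consecutive values (wrapping around): 5.49°, 0.25°, 18.40°, 3.58°, 273.55°, 5.47°, 4.75°, 48.51°.
Largest gap = 273.55° ⇒ minimal covering band is its complement: 360° − 273.55° = 86.45°.
Band runs from +135.60° eastward to -137.95°, crossing the antimeridian.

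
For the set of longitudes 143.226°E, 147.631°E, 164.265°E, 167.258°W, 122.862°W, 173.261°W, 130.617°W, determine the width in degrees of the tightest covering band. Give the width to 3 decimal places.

Sort the longitudes: -173.261°, -167.258°, -130.617°, -122.862°, +143.226°, +147.631°, +164.265°.
Eastward gaps between consecutive values (wrapping around): 6.003°, 36.641°, 7.755°, 266.088°, 4.405°, 16.634°, 22.474°.
Largest gap = 266.088° ⇒ minimal covering band is its complement: 360° − 266.088° = 93.912°.
Band runs from +143.226° eastward to -122.862°, crossing the antimeridian.

93.912°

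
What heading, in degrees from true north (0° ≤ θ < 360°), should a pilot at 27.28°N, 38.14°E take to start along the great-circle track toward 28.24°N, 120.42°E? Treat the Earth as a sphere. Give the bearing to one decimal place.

Δλ = 120.42 − 38.14 = 82.28°.
θ = atan2( sin Δλ · cos φ₂ , cos φ₁ · sin φ₂ − sin φ₁ · cos φ₂ · cos Δλ )
  = atan2(0.87299, 0.36630) = 67.238° → normalised to [0°, 360°): 67.238°.

67.2°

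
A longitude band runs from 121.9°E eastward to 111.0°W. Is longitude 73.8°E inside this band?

Band width going east from +121.9° to -111.0°: ((-111.0 − 121.9) mod 360) = 127.1°.
Offset of +73.8° east of the west edge: ((73.8 − 121.9) mod 360) = 311.9°.
311.9° > 127.1° ⇒ outside.

No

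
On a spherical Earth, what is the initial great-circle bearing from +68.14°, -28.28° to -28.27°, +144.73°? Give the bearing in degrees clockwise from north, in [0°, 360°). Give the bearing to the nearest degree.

10°

Δλ = 144.73 − -28.28 = 173.01°.
θ = atan2( sin Δλ · cos φ₂ , cos φ₁ · sin φ₂ − sin φ₁ · cos φ₂ · cos Δλ )
  = atan2(0.10718, 0.63497) = 9.581° → normalised to [0°, 360°): 9.581°.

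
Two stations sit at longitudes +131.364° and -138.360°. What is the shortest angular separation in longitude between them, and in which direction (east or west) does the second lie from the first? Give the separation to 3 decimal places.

90.276° east

Raw difference: -138.360 − 131.364 = -269.724°.
Normalise into (−180°, 180°]: -269.724° + 360° = 90.276°.
Positive ⇒ the second point lies to the east; separation 90.276°.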